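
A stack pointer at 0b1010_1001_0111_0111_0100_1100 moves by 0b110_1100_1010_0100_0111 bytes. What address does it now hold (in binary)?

Add column by column in base 2, right to left:
  0+1 = 1
  0+1 = 1
  1+1 = 0 carry 1
  1+0+1 = 0 carry 1
  0+0+1 = 1
  0+0 = 0
  1+1 = 0 carry 1
  0+0+1 = 1
  1+0 = 1
  1+1 = 0 carry 1
  1+0+1 = 0 carry 1
  0+1+1 = 0 carry 1
  1+0+1 = 0 carry 1
  1+0+1 = 0 carry 1
  1+1+1 = 1 carry 1
  0+1+1 = 0 carry 1
  1+0+1 = 0 carry 1
  0+1+1 = 0 carry 1
  0+1+1 = 0 carry 1
  1+0+1 = 0 carry 1
  0+0+1 = 1
  1+0 = 1
  0+0 = 0
  1+0 = 1

0b101100000100000110010011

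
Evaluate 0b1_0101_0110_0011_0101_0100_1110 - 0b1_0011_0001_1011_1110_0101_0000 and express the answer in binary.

Subtract column by column in base 2:
  0-0 → 0
  1-0 → 1
  1-0 → 1
  1-0 → 1
  0-1 → 1 (borrow)
  0-0-1 → 1 (borrow)
  1-1-1 → 1 (borrow)
  0-0-1 → 1 (borrow)
  1-0-1 → 0
  0-1 → 1 (borrow)
  1-1-1 → 1 (borrow)
  0-1-1 → 0 (borrow)
  1-1-1 → 1 (borrow)
  1-1-1 → 1 (borrow)
  0-0-1 → 1 (borrow)
  0-1-1 → 0 (borrow)
  0-1-1 → 0 (borrow)
  1-0-1 → 0
  1-0 → 1
  0-0 → 0
  1-1 → 0
  0-1 → 1 (borrow)
  1-0-1 → 0
  0-0 → 0
  1-1 → 0

0b1001000111011011111110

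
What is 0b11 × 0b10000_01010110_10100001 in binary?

0b1100010000001111100011

Multiply each base-2 digit by 3, carrying:
  1×3 = 3 → write 1 carry 1
  0×3+1 = 1 → write 1
  0×3 = 0 → write 0
  0×3 = 0 → write 0
  0×3 = 0 → write 0
  1×3 = 3 → write 1 carry 1
  0×3+1 = 1 → write 1
  1×3 = 3 → write 1 carry 1
  0×3+1 = 1 → write 1
  1×3 = 3 → write 1 carry 1
  1×3+1 = 4 → write 0 carry 2
  0×3+2 = 2 → write 0 carry 1
  1×3+1 = 4 → write 0 carry 2
  0×3+2 = 2 → write 0 carry 1
  1×3+1 = 4 → write 0 carry 2
  0×3+2 = 2 → write 0 carry 1
  0×3+1 = 1 → write 1
  0×3 = 0 → write 0
  0×3 = 0 → write 0
  0×3 = 0 → write 0
  1×3 = 3 → write 1 carry 1
  remaining carry: 1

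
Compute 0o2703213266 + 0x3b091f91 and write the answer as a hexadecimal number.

0x52163647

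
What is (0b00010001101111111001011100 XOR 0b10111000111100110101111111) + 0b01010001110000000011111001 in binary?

0b11111011000011010000011100

First 0b00010001101111111001011100 XOR 0b10111000111100110101111111 = 0b10101001010011001100100011.
Add column by column in base 2, right to left:
  1+1 = 0 carry 1
  1+0+1 = 0 carry 1
  0+0+1 = 1
  0+1 = 1
  0+1 = 1
  1+1 = 0 carry 1
  0+1+1 = 0 carry 1
  0+1+1 = 0 carry 1
  1+0+1 = 0 carry 1
  1+0+1 = 0 carry 1
  0+0+1 = 1
  0+0 = 0
  1+0 = 1
  1+0 = 1
  0+0 = 0
  0+0 = 0
  1+1 = 0 carry 1
  0+1+1 = 0 carry 1
  1+1+1 = 1 carry 1
  0+0+1 = 1
  0+0 = 0
  1+0 = 1
  0+1 = 1
  1+0 = 1
  0+1 = 1
  1+0 = 1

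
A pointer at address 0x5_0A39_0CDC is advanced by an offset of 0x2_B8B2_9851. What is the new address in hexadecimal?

0x7C2EBA52D

Add column by column in base 16, right to left:
  C+1 = D
  D+5 = 2 carry 1
  C+8+1 = 5 carry 1
  0+9+1 = A
  9+2 = B
  3+B = E
  A+8 = 2 carry 1
  0+B+1 = C
  5+2 = 7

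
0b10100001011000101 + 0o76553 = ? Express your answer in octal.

0o340060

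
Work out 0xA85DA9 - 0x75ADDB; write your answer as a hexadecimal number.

Subtract column by column in base 16:
  9-B → E (borrow)
  A-D-1 → C (borrow)
  D-D-1 → F (borrow)
  5-A-1 → A (borrow)
  8-5-1 → 2
  A-7 → 3

0x32AFCE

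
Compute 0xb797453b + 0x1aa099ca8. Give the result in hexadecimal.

0x261a0e1e3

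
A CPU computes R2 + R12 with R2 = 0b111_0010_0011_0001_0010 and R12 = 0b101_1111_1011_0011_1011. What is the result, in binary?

Add column by column in base 2, right to left:
  0+1 = 1
  1+1 = 0 carry 1
  0+0+1 = 1
  0+1 = 1
  1+1 = 0 carry 1
  0+1+1 = 0 carry 1
  0+0+1 = 1
  0+0 = 0
  1+1 = 0 carry 1
  1+1+1 = 1 carry 1
  0+0+1 = 1
  0+1 = 1
  0+1 = 1
  1+1 = 0 carry 1
  0+1+1 = 0 carry 1
  0+1+1 = 0 carry 1
  1+1+1 = 1 carry 1
  1+0+1 = 0 carry 1
  1+1+1 = 1 carry 1
  final carry 1

0b11010001111001001101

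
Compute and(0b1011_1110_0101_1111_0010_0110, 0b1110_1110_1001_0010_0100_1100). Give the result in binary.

0b101011100001001000000100

AND bit by bit (1 only where both bits are 1):
  101111100101111100100110
& 111011101001001001001100
= 101011100001001000000100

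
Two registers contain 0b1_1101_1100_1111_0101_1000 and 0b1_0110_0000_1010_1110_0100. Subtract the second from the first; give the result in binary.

0b1111100010001110100

Subtract column by column in base 2:
  0-0 → 0
  0-0 → 0
  0-1 → 1 (borrow)
  1-0-1 → 0
  1-0 → 1
  0-1 → 1 (borrow)
  1-1-1 → 1 (borrow)
  0-1-1 → 0 (borrow)
  1-0-1 → 0
  1-1 → 0
  1-0 → 1
  1-1 → 0
  0-0 → 0
  0-0 → 0
  1-0 → 1
  1-0 → 1
  1-0 → 1
  0-1 → 1 (borrow)
  1-1-1 → 1 (borrow)
  1-0-1 → 0
  1-1 → 0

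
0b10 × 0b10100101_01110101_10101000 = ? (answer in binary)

Multiply each base-2 digit by 2, carrying:
  0×2 = 0 → write 0
  0×2 = 0 → write 0
  0×2 = 0 → write 0
  1×2 = 2 → write 0 carry 1
  0×2+1 = 1 → write 1
  1×2 = 2 → write 0 carry 1
  0×2+1 = 1 → write 1
  1×2 = 2 → write 0 carry 1
  1×2+1 = 3 → write 1 carry 1
  0×2+1 = 1 → write 1
  1×2 = 2 → write 0 carry 1
  0×2+1 = 1 → write 1
  1×2 = 2 → write 0 carry 1
  1×2+1 = 3 → write 1 carry 1
  1×2+1 = 3 → write 1 carry 1
  0×2+1 = 1 → write 1
  1×2 = 2 → write 0 carry 1
  0×2+1 = 1 → write 1
  1×2 = 2 → write 0 carry 1
  0×2+1 = 1 → write 1
  0×2 = 0 → write 0
  1×2 = 2 → write 0 carry 1
  0×2+1 = 1 → write 1
  1×2 = 2 → write 0 carry 1
  remaining carry: 1

0b1010010101110101101010000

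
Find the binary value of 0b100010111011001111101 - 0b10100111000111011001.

0b1110000010010100100

Subtract column by column in base 2:
  1-1 → 0
  0-0 → 0
  1-0 → 1
  1-1 → 0
  1-1 → 0
  1-0 → 1
  1-1 → 0
  0-1 → 1 (borrow)
  0-1-1 → 0 (borrow)
  1-0-1 → 0
  1-0 → 1
  0-0 → 0
  1-1 → 0
  1-1 → 0
  1-1 → 0
  0-0 → 0
  1-0 → 1
  0-1 → 1 (borrow)
  0-0-1 → 1 (borrow)
  0-1-1 → 0 (borrow)
  1-0-1 → 0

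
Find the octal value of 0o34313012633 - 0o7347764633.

0o24743026000

Subtract column by column in base 8:
  3-3 → 0
  3-3 → 0
  6-6 → 0
  2-4 → 6 (borrow)
  1-6-1 → 2 (borrow)
  0-7-1 → 0 (borrow)
  3-7-1 → 3 (borrow)
  1-4-1 → 4 (borrow)
  3-3-1 → 7 (borrow)
  4-7-1 → 4 (borrow)
  3-0-1 → 2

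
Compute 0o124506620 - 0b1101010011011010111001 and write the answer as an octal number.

0o107253327

0b1101010011011010111001 = 0o15233271 in octal.
Subtract column by column in base 8:
  0-1 → 7 (borrow)
  2-7-1 → 2 (borrow)
  6-2-1 → 3
  6-3 → 3
  0-3 → 5 (borrow)
  5-2-1 → 2
  4-5 → 7 (borrow)
  2-1-1 → 0
  1-0 → 1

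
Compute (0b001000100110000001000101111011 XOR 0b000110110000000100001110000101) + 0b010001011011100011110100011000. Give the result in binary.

First 0b001000100110000001000101111011 XOR 0b000110110000000100001110000101 = 0b001110010110000101001011111110.
Add column by column in base 2, right to left:
  0+0 = 0
  1+0 = 1
  1+0 = 1
  1+1 = 0 carry 1
  1+1+1 = 1 carry 1
  1+0+1 = 0 carry 1
  1+0+1 = 0 carry 1
  1+0+1 = 0 carry 1
  0+1+1 = 0 carry 1
  1+0+1 = 0 carry 1
  0+1+1 = 0 carry 1
  0+1+1 = 0 carry 1
  1+1+1 = 1 carry 1
  0+1+1 = 0 carry 1
  1+0+1 = 0 carry 1
  0+0+1 = 1
  0+0 = 0
  0+1 = 1
  0+1 = 1
  1+1 = 0 carry 1
  1+0+1 = 0 carry 1
  0+1+1 = 0 carry 1
  1+1+1 = 1 carry 1
  0+0+1 = 1
  0+1 = 1
  1+0 = 1
  1+0 = 1
  1+0 = 1
  0+1 = 1

0b11111110001101001000000010110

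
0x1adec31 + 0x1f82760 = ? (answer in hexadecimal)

Add column by column in base 16, right to left:
  1+0 = 1
  3+6 = 9
  c+7 = 3 carry 1
  e+2+1 = 1 carry 1
  d+8+1 = 6 carry 1
  a+f+1 = a carry 1
  1+1+1 = 3

0x3a61391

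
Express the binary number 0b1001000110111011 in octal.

0o110673

Group the bits in threes: 001 001 000 110 111 011 → 110673.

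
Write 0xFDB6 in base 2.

0b1111110110110110

Expand each hex digit to 4 bits: F=1111 D=1101 B=1011 6=0110.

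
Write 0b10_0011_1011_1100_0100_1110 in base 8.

0o10736116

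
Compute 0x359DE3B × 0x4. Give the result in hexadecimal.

Multiply each base-16 digit by 4, carrying:
  B×4 = 44 → write C carry 2
  3×4+2 = 14 → write E
  E×4 = 56 → write 8 carry 3
  D×4+3 = 55 → write 7 carry 3
  9×4+3 = 39 → write 7 carry 2
  5×4+2 = 22 → write 6 carry 1
  3×4+1 = 13 → write D

0xD6778EC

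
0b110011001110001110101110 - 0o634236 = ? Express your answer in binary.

0b110010011010101100010000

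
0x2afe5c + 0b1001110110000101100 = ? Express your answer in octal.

0x2afe5c = 0o12577134 in octal.
0b1001110110000101100 = 0o1166054 in octal.
Add column by column in base 8, right to left:
  4+4 = 0 carry 1
  3+5+1 = 1 carry 1
  1+0+1 = 2
  7+6 = 5 carry 1
  7+6+1 = 6 carry 1
  5+1+1 = 7
  2+1 = 3
  1+0 = 1

0o13765210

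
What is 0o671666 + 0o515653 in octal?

0o1407541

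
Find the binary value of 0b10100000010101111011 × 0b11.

Multiply each base-2 digit by 3, carrying:
  1×3 = 3 → write 1 carry 1
  1×3+1 = 4 → write 0 carry 2
  0×3+2 = 2 → write 0 carry 1
  1×3+1 = 4 → write 0 carry 2
  1×3+2 = 5 → write 1 carry 2
  1×3+2 = 5 → write 1 carry 2
  1×3+2 = 5 → write 1 carry 2
  0×3+2 = 2 → write 0 carry 1
  1×3+1 = 4 → write 0 carry 2
  0×3+2 = 2 → write 0 carry 1
  1×3+1 = 4 → write 0 carry 2
  0×3+2 = 2 → write 0 carry 1
  0×3+1 = 1 → write 1
  0×3 = 0 → write 0
  0×3 = 0 → write 0
  0×3 = 0 → write 0
  0×3 = 0 → write 0
  1×3 = 3 → write 1 carry 1
  0×3+1 = 1 → write 1
  1×3 = 3 → write 1 carry 1
  remaining carry: 1

0b111100001000001110001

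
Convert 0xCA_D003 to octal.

Expand each hex digit to 4 bits: C=1100 A=1010 D=1101 0=0000 0=0000 3=0011.
Group the bits in threes: 110 010 101 101 000 000 000 011 → 62550003.

0o62550003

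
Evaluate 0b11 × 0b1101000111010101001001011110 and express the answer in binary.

0b100111010101111111011100011010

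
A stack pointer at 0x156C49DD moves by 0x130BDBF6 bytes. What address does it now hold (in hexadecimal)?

0x287825D3

Add column by column in base 16, right to left:
  D+6 = 3 carry 1
  D+F+1 = D carry 1
  9+B+1 = 5 carry 1
  4+D+1 = 2 carry 1
  C+B+1 = 8 carry 1
  6+0+1 = 7
  5+3 = 8
  1+1 = 2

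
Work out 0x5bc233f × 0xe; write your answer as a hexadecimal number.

Multiply each base-16 digit by 14, carrying:
  f×14 = 210 → write 2 carry 13
  3×14+13 = 55 → write 7 carry 3
  3×14+3 = 45 → write d carry 2
  2×14+2 = 30 → write e carry 1
  c×14+1 = 169 → write 9 carry 10
  b×14+10 = 164 → write 4 carry 10
  5×14+10 = 80 → write 0 carry 5
  remaining carry: 5

0x5049ed72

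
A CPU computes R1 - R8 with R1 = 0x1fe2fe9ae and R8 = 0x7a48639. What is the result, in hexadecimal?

0x1f68b6375

Subtract column by column in base 16:
  e-9 → 5
  a-3 → 7
  9-6 → 3
  e-8 → 6
  f-4 → b
  2-a → 8 (borrow)
  e-7-1 → 6
  f-0 → f
  1-0 → 1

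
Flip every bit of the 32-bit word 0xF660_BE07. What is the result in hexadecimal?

0x099F41F8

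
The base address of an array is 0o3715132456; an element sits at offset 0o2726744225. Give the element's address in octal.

0o6644076703

Add column by column in base 8, right to left:
  6+5 = 3 carry 1
  5+2+1 = 0 carry 1
  4+2+1 = 7
  2+4 = 6
  3+4 = 7
  1+7 = 0 carry 1
  5+6+1 = 4 carry 1
  1+2+1 = 4
  7+7 = 6 carry 1
  3+2+1 = 6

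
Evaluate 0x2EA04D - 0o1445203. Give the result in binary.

0b1010000101010111001010

0x2EA04D = 0b1011101010000001001101 in binary.
0o1445203 = 0b1100100101010000011 in binary.
Subtract column by column in base 2:
  1-1 → 0
  0-1 → 1 (borrow)
  1-0-1 → 0
  1-0 → 1
  0-0 → 0
  0-0 → 0
  1-0 → 1
  0-1 → 1 (borrow)
  0-0-1 → 1 (borrow)
  0-1-1 → 0 (borrow)
  0-0-1 → 1 (borrow)
  0-1-1 → 0 (borrow)
  0-0-1 → 1 (borrow)
  1-0-1 → 0
  0-1 → 1 (borrow)
  1-0-1 → 0
  0-0 → 0
  1-1 → 0
  1-1 → 0
  1-0 → 1
  0-0 → 0
  1-0 → 1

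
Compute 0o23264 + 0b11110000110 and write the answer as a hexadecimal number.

0x2E3A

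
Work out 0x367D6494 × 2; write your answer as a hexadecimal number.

0x6CFAC928

Multiply each base-16 digit by 2, carrying:
  4×2 = 8 → write 8
  9×2 = 18 → write 2 carry 1
  4×2+1 = 9 → write 9
  6×2 = 12 → write C
  D×2 = 26 → write A carry 1
  7×2+1 = 15 → write F
  6×2 = 12 → write C
  3×2 = 6 → write 6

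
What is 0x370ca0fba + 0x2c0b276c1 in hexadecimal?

Add column by column in base 16, right to left:
  a+1 = b
  b+c = 7 carry 1
  f+6+1 = 6 carry 1
  0+7+1 = 8
  a+2 = c
  c+b = 7 carry 1
  0+0+1 = 1
  7+c = 3 carry 1
  3+2+1 = 6

0x6317c867b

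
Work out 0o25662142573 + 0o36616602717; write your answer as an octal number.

0o64500745512

Add column by column in base 8, right to left:
  3+7 = 2 carry 1
  7+1+1 = 1 carry 1
  5+7+1 = 5 carry 1
  2+2+1 = 5
  4+0 = 4
  1+6 = 7
  2+6 = 0 carry 1
  6+1+1 = 0 carry 1
  6+6+1 = 5 carry 1
  5+6+1 = 4 carry 1
  2+3+1 = 6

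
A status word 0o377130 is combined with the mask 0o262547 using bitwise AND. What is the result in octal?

0o262100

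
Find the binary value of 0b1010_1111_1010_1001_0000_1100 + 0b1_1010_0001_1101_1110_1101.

Add column by column in base 2, right to left:
  0+1 = 1
  0+0 = 0
  1+1 = 0 carry 1
  1+1+1 = 1 carry 1
  0+0+1 = 1
  0+1 = 1
  0+1 = 1
  0+1 = 1
  1+1 = 0 carry 1
  0+0+1 = 1
  0+1 = 1
  1+1 = 0 carry 1
  0+1+1 = 0 carry 1
  1+0+1 = 0 carry 1
  0+0+1 = 1
  1+0 = 1
  1+0 = 1
  1+1 = 0 carry 1
  1+0+1 = 0 carry 1
  1+1+1 = 1 carry 1
  0+1+1 = 0 carry 1
  1+0+1 = 0 carry 1
  0+0+1 = 1
  1+0 = 1

0b110010011100011011111001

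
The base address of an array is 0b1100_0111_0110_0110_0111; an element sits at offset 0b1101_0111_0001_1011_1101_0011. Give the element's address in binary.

0b111000111001001000111010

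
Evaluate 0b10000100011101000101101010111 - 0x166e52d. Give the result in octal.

0b10000100011101000101101010111 = 0o2043505527 in octal.
0x166e52d = 0o131562455 in octal.
Subtract column by column in base 8:
  7-5 → 2
  2-5 → 5 (borrow)
  5-4-1 → 0
  5-2 → 3
  0-6 → 2 (borrow)
  5-5-1 → 7 (borrow)
  3-1-1 → 1
  4-3 → 1
  0-1 → 7 (borrow)
  2-0-1 → 1

0o1711723052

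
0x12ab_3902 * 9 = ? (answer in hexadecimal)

0xa8050112

Multiply each base-16 digit by 9, carrying:
  2×9 = 18 → write 2 carry 1
  0×9+1 = 1 → write 1
  9×9 = 81 → write 1 carry 5
  3×9+5 = 32 → write 0 carry 2
  b×9+2 = 101 → write 5 carry 6
  a×9+6 = 96 → write 0 carry 6
  2×9+6 = 24 → write 8 carry 1
  1×9+1 = 10 → write a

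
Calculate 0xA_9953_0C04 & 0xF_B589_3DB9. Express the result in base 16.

0xA91010C00

AND each hex digit independently (no carries):
  A&F=A, 9&B=9, 9&5=1, 5&8=0, 3&9=1, 0&3=0, C&D=C, 0&B=0, 4&9=0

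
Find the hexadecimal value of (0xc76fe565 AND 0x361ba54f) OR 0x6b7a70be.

0xc76fe565 AND 0x361ba54f = 0x060ba545.
Then OR with 0x6b7a70be.

0x6f7bf5ff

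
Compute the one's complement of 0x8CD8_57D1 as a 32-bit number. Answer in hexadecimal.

0x7327A82E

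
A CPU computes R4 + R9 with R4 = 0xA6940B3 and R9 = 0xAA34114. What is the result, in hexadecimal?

Add column by column in base 16, right to left:
  3+4 = 7
  B+1 = C
  0+1 = 1
  4+4 = 8
  9+3 = C
  6+A = 0 carry 1
  A+A+1 = 5 carry 1
  final carry 1

0x150C81C7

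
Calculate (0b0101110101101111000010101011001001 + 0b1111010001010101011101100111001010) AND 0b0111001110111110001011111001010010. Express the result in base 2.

0b101000110000100000000010000010010

Add column by column in base 2, right to left:
  1+0 = 1
  0+1 = 1
  0+0 = 0
  1+1 = 0 carry 1
  0+0+1 = 1
  0+0 = 0
  1+1 = 0 carry 1
  1+1+1 = 1 carry 1
  0+1+1 = 0 carry 1
  1+0+1 = 0 carry 1
  0+0+1 = 1
  1+1 = 0 carry 1
  0+1+1 = 0 carry 1
  1+0+1 = 0 carry 1
  0+1+1 = 0 carry 1
  0+1+1 = 0 carry 1
  0+1+1 = 0 carry 1
  0+0+1 = 1
  1+1 = 0 carry 1
  1+0+1 = 0 carry 1
  1+1+1 = 1 carry 1
  1+0+1 = 0 carry 1
  0+1+1 = 0 carry 1
  1+0+1 = 0 carry 1
  1+1+1 = 1 carry 1
  0+0+1 = 1
  1+0 = 1
  0+0 = 0
  1+1 = 0 carry 1
  1+0+1 = 0 carry 1
  1+1+1 = 1 carry 1
  0+1+1 = 0 carry 1
  1+1+1 = 1 carry 1
  0+1+1 = 0 carry 1
  final carry 1
Sum = 0b10101000111000100100000010010010011; now AND with 0b0111001110111110001011111001010010:
  10101000111000100100000010010010011
& 00111001110111110001011111001010010
= 00101000110000100000000010000010010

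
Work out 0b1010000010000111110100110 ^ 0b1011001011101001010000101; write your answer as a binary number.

XOR bit by bit (1 where the bits differ):
  1010000010000111110100110
^ 1011001011101001010000101
= 0001001001101110100100011

0b0001001001101110100100011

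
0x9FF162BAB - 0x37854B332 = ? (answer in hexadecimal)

0x686C17879

Subtract column by column in base 16:
  B-2 → 9
  A-3 → 7
  B-3 → 8
  2-B → 7 (borrow)
  6-4-1 → 1
  1-5 → C (borrow)
  F-8-1 → 6
  F-7 → 8
  9-3 → 6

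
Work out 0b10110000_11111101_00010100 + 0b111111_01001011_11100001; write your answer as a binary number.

0b111100000100100011110101

Add column by column in base 2, right to left:
  0+1 = 1
  0+0 = 0
  1+0 = 1
  0+0 = 0
  1+0 = 1
  0+1 = 1
  0+1 = 1
  0+1 = 1
  1+1 = 0 carry 1
  0+1+1 = 0 carry 1
  1+0+1 = 0 carry 1
  1+1+1 = 1 carry 1
  1+0+1 = 0 carry 1
  1+0+1 = 0 carry 1
  1+1+1 = 1 carry 1
  1+0+1 = 0 carry 1
  0+1+1 = 0 carry 1
  0+1+1 = 0 carry 1
  0+1+1 = 0 carry 1
  0+1+1 = 0 carry 1
  1+1+1 = 1 carry 1
  1+1+1 = 1 carry 1
  0+0+1 = 1
  1+0 = 1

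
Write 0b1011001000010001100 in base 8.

Group the bits in threes: 001 011 001 000 010 001 100 → 1310214.

0o1310214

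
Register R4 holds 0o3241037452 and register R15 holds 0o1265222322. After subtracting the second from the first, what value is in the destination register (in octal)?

Subtract column by column in base 8:
  2-2 → 0
  5-2 → 3
  4-3 → 1
  7-2 → 5
  3-2 → 1
  0-2 → 6 (borrow)
  1-5-1 → 3 (borrow)
  4-6-1 → 5 (borrow)
  2-2-1 → 7 (borrow)
  3-1-1 → 1

0o1753615130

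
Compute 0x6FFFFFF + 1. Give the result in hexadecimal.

The trailing 6 digits are F (max in base 16), so adding 1 cascades: they roll to 0 and the next digit up increments.

0x7000000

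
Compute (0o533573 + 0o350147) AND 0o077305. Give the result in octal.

Add column by column in base 8, right to left:
  3+7 = 2 carry 1
  7+4+1 = 4 carry 1
  5+1+1 = 7
  3+0 = 3
  3+5 = 0 carry 1
  5+3+1 = 1 carry 1
  final carry 1
Sum = 0o1103742; now AND with 0o077305:
  1&0=0, 1&0=0, 0&7=0, 3&7=3, 7&3=3, 4&0=0, 2&5=0

0o3300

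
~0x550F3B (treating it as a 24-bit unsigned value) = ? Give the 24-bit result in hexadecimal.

Each hex digit d becomes F−d:
  5→A, 5→A, 0→F, F→0, 3→C, B→4

0xAAF0C4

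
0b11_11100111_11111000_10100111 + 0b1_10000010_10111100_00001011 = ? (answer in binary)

0b101011010101011010010110010

Add column by column in base 2, right to left:
  1+1 = 0 carry 1
  1+1+1 = 1 carry 1
  1+0+1 = 0 carry 1
  0+1+1 = 0 carry 1
  0+0+1 = 1
  1+0 = 1
  0+0 = 0
  1+0 = 1
  0+0 = 0
  0+0 = 0
  0+1 = 1
  1+1 = 0 carry 1
  1+1+1 = 1 carry 1
  1+1+1 = 1 carry 1
  1+0+1 = 0 carry 1
  1+1+1 = 1 carry 1
  1+0+1 = 0 carry 1
  1+1+1 = 1 carry 1
  1+0+1 = 0 carry 1
  0+0+1 = 1
  0+0 = 0
  1+0 = 1
  1+0 = 1
  1+1 = 0 carry 1
  1+1+1 = 1 carry 1
  1+0+1 = 0 carry 1
  final carry 1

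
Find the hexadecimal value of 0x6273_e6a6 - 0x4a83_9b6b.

0x17f04b3b

Subtract column by column in base 16:
  6-b → b (borrow)
  a-6-1 → 3
  6-b → b (borrow)
  e-9-1 → 4
  3-3 → 0
  7-8 → f (borrow)
  2-a-1 → 7 (borrow)
  6-4-1 → 1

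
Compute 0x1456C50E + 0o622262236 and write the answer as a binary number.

0x1456C50E = 0b10100010101101100010100001110 in binary.
0o622262236 = 0b110010010010110010010011110 in binary.
Add column by column in base 2, right to left:
  0+0 = 0
  1+1 = 0 carry 1
  1+1+1 = 1 carry 1
  1+1+1 = 1 carry 1
  0+1+1 = 0 carry 1
  0+0+1 = 1
  0+0 = 0
  0+1 = 1
  1+0 = 1
  0+0 = 0
  1+1 = 0 carry 1
  0+0+1 = 1
  0+0 = 0
  0+1 = 1
  1+1 = 0 carry 1
  1+0+1 = 0 carry 1
  0+1+1 = 0 carry 1
  1+0+1 = 0 carry 1
  1+0+1 = 0 carry 1
  0+1+1 = 0 carry 1
  1+0+1 = 0 carry 1
  0+0+1 = 1
  1+1 = 0 carry 1
  0+0+1 = 1
  0+0 = 0
  0+1 = 1
  1+1 = 0 carry 1
  0+0+1 = 1
  1+0 = 1

0b11010101000000010100110101100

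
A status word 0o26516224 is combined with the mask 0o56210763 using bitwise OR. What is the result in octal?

OR each oct digit independently (no carries):
  2|5=7, 6|6=6, 5|2=7, 1|1=1, 6|0=6, 2|7=7, 2|6=6, 4|3=7

0o76716767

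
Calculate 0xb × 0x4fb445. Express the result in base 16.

Multiply each base-16 digit by 11, carrying:
  5×11 = 55 → write 7 carry 3
  4×11+3 = 47 → write f carry 2
  4×11+2 = 46 → write e carry 2
  b×11+2 = 123 → write b carry 7
  f×11+7 = 172 → write c carry 10
  4×11+10 = 54 → write 6 carry 3
  remaining carry: 3

0x36cbef7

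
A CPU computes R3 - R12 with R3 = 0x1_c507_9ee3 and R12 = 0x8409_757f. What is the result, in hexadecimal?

0x140fe2964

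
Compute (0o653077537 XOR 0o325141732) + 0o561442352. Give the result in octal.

0o1357600557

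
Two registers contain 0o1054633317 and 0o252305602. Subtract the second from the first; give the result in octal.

Subtract column by column in base 8:
  7-2 → 5
  1-0 → 1
  3-6 → 5 (borrow)
  3-5-1 → 5 (borrow)
  3-0-1 → 2
  6-3 → 3
  4-2 → 2
  5-5 → 0
  0-2 → 6 (borrow)
  1-0-1 → 0

0o602325515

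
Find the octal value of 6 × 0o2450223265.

0o17361564076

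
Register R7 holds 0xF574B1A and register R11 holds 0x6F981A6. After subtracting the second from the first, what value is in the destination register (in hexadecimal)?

Subtract column by column in base 16:
  A-6 → 4
  1-A → 7 (borrow)
  B-1-1 → 9
  4-8 → C (borrow)
  7-9-1 → D (borrow)
  5-F-1 → 5 (borrow)
  F-6-1 → 8

0x85DC974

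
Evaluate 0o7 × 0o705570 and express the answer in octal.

0o6150110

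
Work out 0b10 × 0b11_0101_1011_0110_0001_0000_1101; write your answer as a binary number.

Multiply each base-2 digit by 2, carrying:
  1×2 = 2 → write 0 carry 1
  0×2+1 = 1 → write 1
  1×2 = 2 → write 0 carry 1
  1×2+1 = 3 → write 1 carry 1
  0×2+1 = 1 → write 1
  0×2 = 0 → write 0
  0×2 = 0 → write 0
  0×2 = 0 → write 0
  1×2 = 2 → write 0 carry 1
  0×2+1 = 1 → write 1
  0×2 = 0 → write 0
  0×2 = 0 → write 0
  0×2 = 0 → write 0
  1×2 = 2 → write 0 carry 1
  1×2+1 = 3 → write 1 carry 1
  0×2+1 = 1 → write 1
  1×2 = 2 → write 0 carry 1
  1×2+1 = 3 → write 1 carry 1
  0×2+1 = 1 → write 1
  1×2 = 2 → write 0 carry 1
  1×2+1 = 3 → write 1 carry 1
  0×2+1 = 1 → write 1
  1×2 = 2 → write 0 carry 1
  0×2+1 = 1 → write 1
  1×2 = 2 → write 0 carry 1
  1×2+1 = 3 → write 1 carry 1
  remaining carry: 1

0b110101101101100001000011010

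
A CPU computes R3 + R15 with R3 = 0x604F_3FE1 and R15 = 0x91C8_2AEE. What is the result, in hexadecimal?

Add column by column in base 16, right to left:
  1+E = F
  E+E = C carry 1
  F+A+1 = A carry 1
  3+2+1 = 6
  F+8 = 7 carry 1
  4+C+1 = 1 carry 1
  0+1+1 = 2
  6+9 = F

0xF2176ACF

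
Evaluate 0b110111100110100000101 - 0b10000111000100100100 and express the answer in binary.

0b100110101101111100001

Subtract column by column in base 2:
  1-0 → 1
  0-0 → 0
  1-1 → 0
  0-0 → 0
  0-0 → 0
  0-1 → 1 (borrow)
  0-0-1 → 1 (borrow)
  0-0-1 → 1 (borrow)
  1-1-1 → 1 (borrow)
  0-0-1 → 1 (borrow)
  1-0-1 → 0
  1-0 → 1
  0-1 → 1 (borrow)
  0-1-1 → 0 (borrow)
  1-1-1 → 1 (borrow)
  1-0-1 → 0
  1-0 → 1
  1-0 → 1
  0-0 → 0
  1-1 → 0
  1-0 → 1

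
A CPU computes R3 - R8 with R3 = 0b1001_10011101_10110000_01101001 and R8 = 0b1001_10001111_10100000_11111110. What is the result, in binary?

0b11100000111101101011

Subtract column by column in base 2:
  1-0 → 1
  0-1 → 1 (borrow)
  0-1-1 → 0 (borrow)
  1-1-1 → 1 (borrow)
  0-1-1 → 0 (borrow)
  1-1-1 → 1 (borrow)
  1-1-1 → 1 (borrow)
  0-1-1 → 0 (borrow)
  0-0-1 → 1 (borrow)
  0-0-1 → 1 (borrow)
  0-0-1 → 1 (borrow)
  0-0-1 → 1 (borrow)
  1-0-1 → 0
  1-1 → 0
  0-0 → 0
  1-1 → 0
  1-1 → 0
  0-1 → 1 (borrow)
  1-1-1 → 1 (borrow)
  1-1-1 → 1 (borrow)
  1-0-1 → 0
  0-0 → 0
  0-0 → 0
  1-1 → 0
  1-1 → 0
  0-0 → 0
  0-0 → 0
  1-1 → 0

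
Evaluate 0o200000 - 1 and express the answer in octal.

0o177777

The trailing 5 digits are 0, so subtracting 1 borrows through: they become 7 and the next digit up decrements.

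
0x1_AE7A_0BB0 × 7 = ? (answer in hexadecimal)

0xBC55651D0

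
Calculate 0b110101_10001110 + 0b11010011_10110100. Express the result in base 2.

Add column by column in base 2, right to left:
  0+0 = 0
  1+0 = 1
  1+1 = 0 carry 1
  1+0+1 = 0 carry 1
  0+1+1 = 0 carry 1
  0+1+1 = 0 carry 1
  0+0+1 = 1
  1+1 = 0 carry 1
  1+1+1 = 1 carry 1
  0+1+1 = 0 carry 1
  1+0+1 = 0 carry 1
  0+0+1 = 1
  1+1 = 0 carry 1
  1+0+1 = 0 carry 1
  0+1+1 = 0 carry 1
  0+1+1 = 0 carry 1
  final carry 1

0b10000100101000010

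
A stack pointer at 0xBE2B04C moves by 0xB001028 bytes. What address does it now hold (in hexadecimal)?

Add column by column in base 16, right to left:
  C+8 = 4 carry 1
  4+2+1 = 7
  0+0 = 0
  B+1 = C
  2+0 = 2
  E+0 = E
  B+B = 6 carry 1
  final carry 1

0x16E2C074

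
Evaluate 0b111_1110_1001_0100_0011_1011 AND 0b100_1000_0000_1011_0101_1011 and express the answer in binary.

AND bit by bit (1 only where both bits are 1):
  11111101001010000111011
& 10010000000101101011011
= 10010000000000000011011

0b10010000000000000011011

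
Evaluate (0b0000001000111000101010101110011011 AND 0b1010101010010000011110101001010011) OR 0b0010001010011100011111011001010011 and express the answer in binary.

0b10001010011100011111111001010011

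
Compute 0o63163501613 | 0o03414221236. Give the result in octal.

0o63577721637

OR each oct digit independently (no carries):
  6|0=6, 3|3=3, 1|4=5, 6|1=7, 3|4=7, 5|2=7, 0|2=2, 1|1=1, 6|2=6, 1|3=3, 3|6=7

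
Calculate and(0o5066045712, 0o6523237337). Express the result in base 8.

0o4022005312

AND each oct digit independently (no carries):
  5&6=4, 0&5=0, 6&2=2, 6&3=2, 0&2=0, 4&3=0, 5&7=5, 7&3=3, 1&3=1, 2&7=2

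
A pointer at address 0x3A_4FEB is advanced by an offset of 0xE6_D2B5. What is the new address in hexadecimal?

0x12122A0

Add column by column in base 16, right to left:
  B+5 = 0 carry 1
  E+B+1 = A carry 1
  F+2+1 = 2 carry 1
  4+D+1 = 2 carry 1
  A+6+1 = 1 carry 1
  3+E+1 = 2 carry 1
  final carry 1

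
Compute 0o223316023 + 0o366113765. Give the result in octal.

Add column by column in base 8, right to left:
  3+5 = 0 carry 1
  2+6+1 = 1 carry 1
  0+7+1 = 0 carry 1
  6+3+1 = 2 carry 1
  1+1+1 = 3
  3+1 = 4
  3+6 = 1 carry 1
  2+6+1 = 1 carry 1
  2+3+1 = 6

0o611432010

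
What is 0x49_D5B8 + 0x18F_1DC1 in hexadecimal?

Add column by column in base 16, right to left:
  8+1 = 9
  B+C = 7 carry 1
  5+D+1 = 3 carry 1
  D+1+1 = F
  9+F = 8 carry 1
  4+8+1 = D
  0+1 = 1

0x1D8F379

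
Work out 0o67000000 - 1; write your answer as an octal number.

0o66777777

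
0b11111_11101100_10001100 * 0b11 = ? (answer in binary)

0b10111111100010110100100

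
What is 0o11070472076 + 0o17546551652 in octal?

0o30637243750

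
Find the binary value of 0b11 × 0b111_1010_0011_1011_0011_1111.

Multiply each base-2 digit by 3, carrying:
  1×3 = 3 → write 1 carry 1
  1×3+1 = 4 → write 0 carry 2
  1×3+2 = 5 → write 1 carry 2
  1×3+2 = 5 → write 1 carry 2
  1×3+2 = 5 → write 1 carry 2
  1×3+2 = 5 → write 1 carry 2
  0×3+2 = 2 → write 0 carry 1
  0×3+1 = 1 → write 1
  1×3 = 3 → write 1 carry 1
  1×3+1 = 4 → write 0 carry 2
  0×3+2 = 2 → write 0 carry 1
  1×3+1 = 4 → write 0 carry 2
  1×3+2 = 5 → write 1 carry 2
  1×3+2 = 5 → write 1 carry 2
  0×3+2 = 2 → write 0 carry 1
  0×3+1 = 1 → write 1
  0×3 = 0 → write 0
  1×3 = 3 → write 1 carry 1
  0×3+1 = 1 → write 1
  1×3 = 3 → write 1 carry 1
  1×3+1 = 4 → write 0 carry 2
  1×3+2 = 5 → write 1 carry 2
  1×3+2 = 5 → write 1 carry 2
  remaining carry: 10

0b1011011101011000110111101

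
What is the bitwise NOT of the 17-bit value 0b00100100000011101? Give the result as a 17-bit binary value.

0b11011011111100010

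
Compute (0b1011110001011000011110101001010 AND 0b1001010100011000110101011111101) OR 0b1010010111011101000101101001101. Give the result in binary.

0b1011110001011000011110101001010 AND 0b1001010100011000110101011111101 = 0b1001010000011000010100001001000.
Then OR with 0b1010010111011101000101101001101.

0b1011010111011101010101101001101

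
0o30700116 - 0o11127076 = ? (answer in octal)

0o17551020

Subtract column by column in base 8:
  6-6 → 0
  1-7 → 2 (borrow)
  1-0-1 → 0
  0-7 → 1 (borrow)
  0-2-1 → 5 (borrow)
  7-1-1 → 5
  0-1 → 7 (borrow)
  3-1-1 → 1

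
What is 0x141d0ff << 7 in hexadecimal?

7 bits is not a whole number of base-16 digits; in binary: 1010000011101000011111111 << 7 = 10100000111010000111111110000000.

0xa0e87f80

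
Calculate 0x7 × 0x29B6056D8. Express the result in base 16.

0x123FA25FE8

Multiply each base-16 digit by 7, carrying:
  8×7 = 56 → write 8 carry 3
  D×7+3 = 94 → write E carry 5
  6×7+5 = 47 → write F carry 2
  5×7+2 = 37 → write 5 carry 2
  0×7+2 = 2 → write 2
  6×7 = 42 → write A carry 2
  B×7+2 = 79 → write F carry 4
  9×7+4 = 67 → write 3 carry 4
  2×7+4 = 18 → write 2 carry 1
  remaining carry: 1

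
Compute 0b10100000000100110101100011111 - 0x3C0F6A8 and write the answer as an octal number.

0b10100000000100110101100011111 = 0o2400465437 in octal.
0x3C0F6A8 = 0o360173250 in octal.
Subtract column by column in base 8:
  7-0 → 7
  3-5 → 6 (borrow)
  4-2-1 → 1
  5-3 → 2
  6-7 → 7 (borrow)
  4-1-1 → 2
  0-0 → 0
  0-6 → 2 (borrow)
  4-3-1 → 0
  2-0 → 2

0o2020272167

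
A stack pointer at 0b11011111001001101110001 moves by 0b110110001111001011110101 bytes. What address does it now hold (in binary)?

Add column by column in base 2, right to left:
  1+1 = 0 carry 1
  0+0+1 = 1
  0+1 = 1
  0+0 = 0
  1+1 = 0 carry 1
  1+1+1 = 1 carry 1
  1+1+1 = 1 carry 1
  0+1+1 = 0 carry 1
  1+0+1 = 0 carry 1
  1+1+1 = 1 carry 1
  0+0+1 = 1
  0+0 = 0
  1+1 = 0 carry 1
  0+1+1 = 0 carry 1
  0+1+1 = 0 carry 1
  1+1+1 = 1 carry 1
  1+0+1 = 0 carry 1
  1+0+1 = 0 carry 1
  1+0+1 = 0 carry 1
  1+1+1 = 1 carry 1
  0+1+1 = 0 carry 1
  1+0+1 = 0 carry 1
  1+1+1 = 1 carry 1
  0+1+1 = 0 carry 1
  final carry 1

0b1010010001000011001100110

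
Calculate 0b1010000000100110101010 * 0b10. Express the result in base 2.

0b10100000001001101010100

Multiply each base-2 digit by 2, carrying:
  0×2 = 0 → write 0
  1×2 = 2 → write 0 carry 1
  0×2+1 = 1 → write 1
  1×2 = 2 → write 0 carry 1
  0×2+1 = 1 → write 1
  1×2 = 2 → write 0 carry 1
  0×2+1 = 1 → write 1
  1×2 = 2 → write 0 carry 1
  1×2+1 = 3 → write 1 carry 1
  0×2+1 = 1 → write 1
  0×2 = 0 → write 0
  1×2 = 2 → write 0 carry 1
  0×2+1 = 1 → write 1
  0×2 = 0 → write 0
  0×2 = 0 → write 0
  0×2 = 0 → write 0
  0×2 = 0 → write 0
  0×2 = 0 → write 0
  0×2 = 0 → write 0
  1×2 = 2 → write 0 carry 1
  0×2+1 = 1 → write 1
  1×2 = 2 → write 0 carry 1
  remaining carry: 1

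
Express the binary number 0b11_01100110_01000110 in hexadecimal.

0x36646

Group the bits into nibbles: 0011 0110 0110 0100 0110 → 36646.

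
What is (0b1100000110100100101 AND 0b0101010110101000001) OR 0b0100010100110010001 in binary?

0b100010110110010001

0b1100000110100100101 AND 0b0101010110101000001 = 0b0100000110100000001.
Then OR with 0b0100010100110010001.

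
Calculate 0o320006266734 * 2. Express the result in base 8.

0o640014555670

Multiply each base-8 digit by 2, carrying:
  4×2 = 8 → write 0 carry 1
  3×2+1 = 7 → write 7
  7×2 = 14 → write 6 carry 1
  6×2+1 = 13 → write 5 carry 1
  6×2+1 = 13 → write 5 carry 1
  2×2+1 = 5 → write 5
  6×2 = 12 → write 4 carry 1
  0×2+1 = 1 → write 1
  0×2 = 0 → write 0
  0×2 = 0 → write 0
  2×2 = 4 → write 4
  3×2 = 6 → write 6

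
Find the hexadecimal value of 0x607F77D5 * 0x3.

Multiply each base-16 digit by 3, carrying:
  5×3 = 15 → write F
  D×3 = 39 → write 7 carry 2
  7×3+2 = 23 → write 7 carry 1
  7×3+1 = 22 → write 6 carry 1
  F×3+1 = 46 → write E carry 2
  7×3+2 = 23 → write 7 carry 1
  0×3+1 = 1 → write 1
  6×3 = 18 → write 2 carry 1
  remaining carry: 1

0x1217E677F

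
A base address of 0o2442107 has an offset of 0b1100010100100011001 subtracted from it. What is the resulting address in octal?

0o1015456

0b1100010100100011001 = 0o1424431 in octal.
Subtract column by column in base 8:
  7-1 → 6
  0-3 → 5 (borrow)
  1-4-1 → 4 (borrow)
  2-4-1 → 5 (borrow)
  4-2-1 → 1
  4-4 → 0
  2-1 → 1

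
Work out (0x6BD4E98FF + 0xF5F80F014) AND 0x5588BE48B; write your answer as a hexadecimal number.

0x4188B8003

Add column by column in base 16, right to left:
  F+4 = 3 carry 1
  F+1+1 = 1 carry 1
  8+0+1 = 9
  9+F = 8 carry 1
  E+0+1 = F
  4+8 = C
  D+F = C carry 1
  B+5+1 = 1 carry 1
  6+F+1 = 6 carry 1
  final carry 1
Sum = 0x161CCF8913; now AND with 0x5588BE48B:
  1&0=0, 6&5=4, 1&5=1, C&8=8, C&8=8, F&B=B, 8&E=8, 9&4=0, 1&8=0, 3&B=3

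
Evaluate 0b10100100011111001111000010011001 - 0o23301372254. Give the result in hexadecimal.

0x976FBED

0b10100100011111001111000010011001 = 0xA47CF099 in hexadecimal.
0o23301372254 = 0x9B05F4AC in hexadecimal.
Subtract column by column in base 16:
  9-C → D (borrow)
  9-A-1 → E (borrow)
  0-4-1 → B (borrow)
  F-F-1 → F (borrow)
  C-5-1 → 6
  7-0 → 7
  4-B → 9 (borrow)
  A-9-1 → 0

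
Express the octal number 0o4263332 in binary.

0b100010110011011011010

Each octal digit is 3 bits: 4=100 2=010 6=110 3=011 3=011 3=011 2=010.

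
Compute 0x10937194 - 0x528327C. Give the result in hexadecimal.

0xB6B3F18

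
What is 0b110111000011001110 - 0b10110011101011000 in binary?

Subtract column by column in base 2:
  0-0 → 0
  1-0 → 1
  1-0 → 1
  1-1 → 0
  0-1 → 1 (borrow)
  0-0-1 → 1 (borrow)
  1-1-1 → 1 (borrow)
  1-0-1 → 0
  0-1 → 1 (borrow)
  0-1-1 → 0 (borrow)
  0-1-1 → 0 (borrow)
  0-0-1 → 1 (borrow)
  1-0-1 → 0
  1-1 → 0
  1-1 → 0
  0-0 → 0
  1-1 → 0
  1-0 → 1

0b100000100101110110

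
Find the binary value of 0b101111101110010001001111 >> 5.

0b1011111011100100010

Right shift by 5: drop the 5 least-significant bits.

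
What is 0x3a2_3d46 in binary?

Expand each hex digit to 4 bits: 3=0011 a=1010 2=0010 3=0011 d=1101 4=0100 6=0110.

0b11101000100011110101000110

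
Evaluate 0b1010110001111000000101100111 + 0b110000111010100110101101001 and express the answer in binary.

0b10000111001001100111011010000

Add column by column in base 2, right to left:
  1+1 = 0 carry 1
  1+0+1 = 0 carry 1
  1+0+1 = 0 carry 1
  0+1+1 = 0 carry 1
  0+0+1 = 1
  1+1 = 0 carry 1
  1+1+1 = 1 carry 1
  0+0+1 = 1
  1+1 = 0 carry 1
  0+0+1 = 1
  0+1 = 1
  0+1 = 1
  0+0 = 0
  0+0 = 0
  0+1 = 1
  1+0 = 1
  1+1 = 0 carry 1
  1+0+1 = 0 carry 1
  1+1+1 = 1 carry 1
  0+1+1 = 0 carry 1
  0+1+1 = 0 carry 1
  0+0+1 = 1
  1+0 = 1
  1+0 = 1
  0+0 = 0
  1+1 = 0 carry 1
  0+1+1 = 0 carry 1
  1+0+1 = 0 carry 1
  final carry 1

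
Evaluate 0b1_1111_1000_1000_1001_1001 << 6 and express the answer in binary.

Left shift by 6: append 6 zero bits.

0b111111000100010011001000000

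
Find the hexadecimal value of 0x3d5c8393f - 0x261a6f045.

0x1742148fa

Subtract column by column in base 16:
  f-5 → a
  3-4 → f (borrow)
  9-0-1 → 8
  3-f → 4 (borrow)
  8-6-1 → 1
  c-a → 2
  5-1 → 4
  d-6 → 7
  3-2 → 1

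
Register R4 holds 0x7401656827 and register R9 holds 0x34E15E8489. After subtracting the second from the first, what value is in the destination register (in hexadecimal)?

0x3F2006E39E

Subtract column by column in base 16:
  7-9 → E (borrow)
  2-8-1 → 9 (borrow)
  8-4-1 → 3
  6-8 → E (borrow)
  5-E-1 → 6 (borrow)
  6-5-1 → 0
  1-1 → 0
  0-E → 2 (borrow)
  4-4-1 → F (borrow)
  7-3-1 → 3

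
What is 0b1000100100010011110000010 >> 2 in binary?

Right shift by 2: drop the 2 least-significant bits.

0b10001001000100111100000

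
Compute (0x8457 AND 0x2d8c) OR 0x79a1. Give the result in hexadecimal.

0x7da5

0x8457 AND 0x2d8c = 0x0404.
Then OR with 0x79a1.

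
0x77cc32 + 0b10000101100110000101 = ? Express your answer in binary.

0x77cc32 = 0b11101111100110000110010 in binary.
Add column by column in base 2, right to left:
  0+1 = 1
  1+0 = 1
  0+1 = 1
  0+0 = 0
  1+0 = 1
  1+0 = 1
  0+0 = 0
  0+1 = 1
  0+1 = 1
  0+0 = 0
  1+0 = 1
  1+1 = 0 carry 1
  0+1+1 = 0 carry 1
  0+0+1 = 1
  1+1 = 0 carry 1
  1+0+1 = 0 carry 1
  1+0+1 = 0 carry 1
  1+0+1 = 0 carry 1
  1+0+1 = 0 carry 1
  0+1+1 = 0 carry 1
  1+0+1 = 0 carry 1
  1+0+1 = 0 carry 1
  1+0+1 = 0 carry 1
  final carry 1

0b100000000010010110110111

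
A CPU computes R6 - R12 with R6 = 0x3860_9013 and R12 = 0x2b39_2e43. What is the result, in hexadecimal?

0xd2761d0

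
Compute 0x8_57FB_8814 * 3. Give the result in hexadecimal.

Multiply each base-16 digit by 3, carrying:
  4×3 = 12 → write C
  1×3 = 3 → write 3
  8×3 = 24 → write 8 carry 1
  8×3+1 = 25 → write 9 carry 1
  B×3+1 = 34 → write 2 carry 2
  F×3+2 = 47 → write F carry 2
  7×3+2 = 23 → write 7 carry 1
  5×3+1 = 16 → write 0 carry 1
  8×3+1 = 25 → write 9 carry 1
  remaining carry: 1

0x1907F2983C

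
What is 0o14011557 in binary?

Each octal digit is 3 bits: 1=001 4=100 0=000 1=001 1=001 5=101 5=101 7=111.

0b1100000001001101101111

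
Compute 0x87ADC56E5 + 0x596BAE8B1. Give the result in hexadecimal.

Add column by column in base 16, right to left:
  5+1 = 6
  E+B = 9 carry 1
  6+8+1 = F
  5+E = 3 carry 1
  C+A+1 = 7 carry 1
  D+B+1 = 9 carry 1
  A+6+1 = 1 carry 1
  7+9+1 = 1 carry 1
  8+5+1 = E

0xE11973F96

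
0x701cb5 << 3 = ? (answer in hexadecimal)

0x380e5a8

3 bits is not a whole number of base-16 digits; in binary: 11100000001110010110101 << 3 = 11100000001110010110101000.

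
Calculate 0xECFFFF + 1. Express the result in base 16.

0xED0000

The trailing 4 digits are F (max in base 16), so adding 1 cascades: they roll to 0 and the next digit up increments.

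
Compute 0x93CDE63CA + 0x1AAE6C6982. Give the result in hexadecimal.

Add column by column in base 16, right to left:
  A+2 = C
  C+8 = 4 carry 1
  3+9+1 = D
  6+6 = C
  E+C = A carry 1
  D+6+1 = 4 carry 1
  C+E+1 = B carry 1
  3+A+1 = E
  9+A = 3 carry 1
  0+1+1 = 2

0x23EB4ACD4C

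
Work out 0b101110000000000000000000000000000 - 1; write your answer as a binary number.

0b101101111111111111111111111111111

The trailing 28 digits are 0, so subtracting 1 borrows through: they become 1 and the next digit up decrements.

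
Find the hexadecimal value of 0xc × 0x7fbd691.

0x5fce0ecc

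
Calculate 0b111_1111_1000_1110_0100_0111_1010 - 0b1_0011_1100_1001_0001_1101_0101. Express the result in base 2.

0b110101111000101001010100101

Subtract column by column in base 2:
  0-1 → 1 (borrow)
  1-0-1 → 0
  0-1 → 1 (borrow)
  1-0-1 → 0
  1-1 → 0
  1-0 → 1
  1-1 → 0
  0-1 → 1 (borrow)
  0-1-1 → 0 (borrow)
  0-0-1 → 1 (borrow)
  1-0-1 → 0
  0-0 → 0
  0-1 → 1 (borrow)
  1-0-1 → 0
  1-0 → 1
  1-1 → 0
  0-0 → 0
  0-0 → 0
  0-1 → 1 (borrow)
  1-1-1 → 1 (borrow)
  1-1-1 → 1 (borrow)
  1-1-1 → 1 (borrow)
  1-0-1 → 0
  1-0 → 1
  1-1 → 0
  1-0 → 1
  1-0 → 1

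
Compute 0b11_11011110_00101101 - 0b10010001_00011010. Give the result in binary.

0b110100110100010011

Subtract column by column in base 2:
  1-0 → 1
  0-1 → 1 (borrow)
  1-0-1 → 0
  1-1 → 0
  0-1 → 1 (borrow)
  1-0-1 → 0
  0-0 → 0
  0-0 → 0
  0-1 → 1 (borrow)
  1-0-1 → 0
  1-0 → 1
  1-0 → 1
  1-1 → 0
  0-0 → 0
  1-0 → 1
  1-1 → 0
  1-0 → 1
  1-0 → 1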